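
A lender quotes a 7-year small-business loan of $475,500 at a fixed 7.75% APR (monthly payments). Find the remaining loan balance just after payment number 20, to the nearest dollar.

$384,413

With monthly rate i = 7.75%/12 = 0.0064583, the balance after k of n payments is P · [(1+i)^n − (1+i)^k] / [(1+i)^n − 1].
(1+0.0064583)^84 = 1.71730411 and (1+0.0064583)^20 = 1.13740728, so the balance is 475,500 × (1.71730411 − 1.13740728) / (1.71730411 − 1) = $384,412.89.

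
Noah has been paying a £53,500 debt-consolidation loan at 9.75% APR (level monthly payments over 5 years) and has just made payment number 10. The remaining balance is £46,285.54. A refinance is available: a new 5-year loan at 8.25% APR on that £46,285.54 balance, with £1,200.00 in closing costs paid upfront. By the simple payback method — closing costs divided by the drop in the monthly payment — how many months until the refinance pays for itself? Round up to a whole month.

Current payment = 53,500 × 9.75%/12 / (1 − (1+0.0081250)^−60) = £1,130.15.
Refinanced payment = 46,285.54 × 0.0068750 / (1 − (1+0.0068750)^−60) = £944.05.
Monthly savings = £1,130.15 − £944.05 = £186.10.
Break-even = £1,200.00 / £186.10 = 6.45 → 7 months.

7 months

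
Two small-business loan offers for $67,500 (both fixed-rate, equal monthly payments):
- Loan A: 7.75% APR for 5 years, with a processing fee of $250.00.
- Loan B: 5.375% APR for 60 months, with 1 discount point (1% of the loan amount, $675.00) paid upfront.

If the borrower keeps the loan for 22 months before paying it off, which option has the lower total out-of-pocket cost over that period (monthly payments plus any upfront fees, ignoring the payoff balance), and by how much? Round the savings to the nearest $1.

Loan A: monthly rate = 7.75%/12 = 0.0064583; payment = 67,500 × 0.0064583 / (1 − (1+0.0064583)^−60) = $1,360.59.
Loan B: at 5.375% the monthly rate is 0.0044792, so the payment is 67,500 × 0.0044792 / (1 − 1.0044792^−60) = $1,285.44.
Over 22 months: Loan A costs 22 × $1,360.59 + $250.00 = $30,182.98; Loan B costs 22 × $1,285.44 + $675.00 = $28,954.68.
Loan B is cheaper by $30,182.98 − $28,954.68 = $1,228.30.

Loan B by $1,228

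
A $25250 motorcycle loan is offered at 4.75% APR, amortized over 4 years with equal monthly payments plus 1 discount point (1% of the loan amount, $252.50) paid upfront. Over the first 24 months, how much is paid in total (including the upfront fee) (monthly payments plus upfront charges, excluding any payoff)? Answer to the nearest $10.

$14,140

Monthly rate = 4.75%/12 = 0.0039583; payment = 25,250 × 0.0039583 / (1 − (1+0.0039583)^−48) = $578.63.
Total outlay = 24 × $578.63 + $252.50 = $14,139.62.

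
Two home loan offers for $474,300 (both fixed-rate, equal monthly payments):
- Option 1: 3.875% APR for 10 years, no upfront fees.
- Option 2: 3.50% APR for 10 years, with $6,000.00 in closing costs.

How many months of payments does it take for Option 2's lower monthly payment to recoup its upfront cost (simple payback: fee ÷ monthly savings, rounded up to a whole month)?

Option 1: monthly rate = 3.875%/12 = 0.0032292; payment = 474,300 × 0.0032292 / (1 − (1+0.0032292)^−120) = $4,773.93.
Option 2: at 3.50% the monthly rate is 0.0029167, so the payment is 474,300 × 0.0029167 / (1 − 1.0029167^−120) = $4,690.16.
Monthly savings = $4,773.93 − $4,690.16 = $83.77.
Break-even = $6,000.00 / $83.77 = 71.62 → 72 months.

72 months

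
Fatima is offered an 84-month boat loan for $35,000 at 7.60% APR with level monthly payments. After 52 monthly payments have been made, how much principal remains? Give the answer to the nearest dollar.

With monthly rate i = 7.6%/12 = 0.0063333, the balance after k of n payments is P · [(1+i)^n − (1+i)^k] / [(1+i)^n − 1].
(1+0.0063333)^84 = 1.69948015 and (1+0.0063333)^52 = 1.38859831, so the balance is 35,000 × (1.69948015 − 1.38859831) / (1.69948015 − 1) = $15,555.64.

$15,556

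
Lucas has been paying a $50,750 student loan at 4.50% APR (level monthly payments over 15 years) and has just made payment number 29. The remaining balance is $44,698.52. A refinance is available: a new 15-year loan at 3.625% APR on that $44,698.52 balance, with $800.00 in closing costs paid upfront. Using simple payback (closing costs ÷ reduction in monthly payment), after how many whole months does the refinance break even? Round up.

13 months

Current payment = 50,750 × 4.5%/12 / (1 − (1+0.0037500)^−180) = $388.23.
Refinanced payment = 44,698.52 × 0.0030208 / (1 − (1+0.0030208)^−180) = $322.29.
Monthly savings = $388.23 − $322.29 = $65.94.
Break-even = $800.00 / $65.94 = 12.13 → 13 months.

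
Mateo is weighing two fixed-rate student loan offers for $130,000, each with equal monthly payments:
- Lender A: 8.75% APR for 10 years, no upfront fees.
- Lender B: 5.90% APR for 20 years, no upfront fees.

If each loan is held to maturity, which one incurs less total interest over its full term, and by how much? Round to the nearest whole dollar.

Lender A: monthly rate = 8.75%/12 = 0.0072917; payment = 130,000 × 0.0072917 / (1 − (1+0.0072917)^−120) = $1,629.25.
Total interest on Lender A = 120 × $1,629.25 − $130,000 = $65,510.00.
Lender B: monthly rate = 5.9%/12 = 0.0049167; payment = 130,000 × 0.0049167 / (1 − (1+0.0049167)^−240) = $923.88.
Total interest on Lender B = 240 × $923.88 − $130,000 = $91,731.20.
Lender A is lower by $26,221.20.

Lender A by $26,221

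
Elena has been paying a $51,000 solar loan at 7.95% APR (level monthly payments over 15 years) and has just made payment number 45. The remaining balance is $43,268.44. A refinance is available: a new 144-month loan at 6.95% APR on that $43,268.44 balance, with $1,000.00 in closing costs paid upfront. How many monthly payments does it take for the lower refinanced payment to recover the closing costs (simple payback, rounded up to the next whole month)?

Current payment = 51,000 × 7.95%/12 / (1 − (1+0.0066250)^−180) = $485.91.
Refinanced payment = 43,268.44 × 0.0057917 / (1 − (1+0.0057917)^−144) = $443.81.
Monthly savings = $485.91 − $443.81 = $42.10.
Break-even = $1,000.00 / $42.10 = 23.75 → 24 months.

24 months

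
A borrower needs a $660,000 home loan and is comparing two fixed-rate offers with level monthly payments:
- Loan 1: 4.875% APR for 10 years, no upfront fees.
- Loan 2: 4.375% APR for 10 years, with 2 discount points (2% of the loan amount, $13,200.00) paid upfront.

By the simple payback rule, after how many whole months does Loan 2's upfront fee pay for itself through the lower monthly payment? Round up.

Loan 1: at 4.875% the monthly rate is 0.0040625, so the payment is 660,000 × 0.0040625 / (1 − 1.0040625^−120) = $6,960.07.
Loan 2: monthly rate = 4.375%/12 = 0.0036458; payment = 660,000 × 0.0036458 / (1 − (1+0.0036458)^−120) = $6,800.44.
Monthly savings = $6,960.07 − $6,800.44 = $159.63.
Break-even = $13,200.00 / $159.63 = 82.69 → 83 months.

83 months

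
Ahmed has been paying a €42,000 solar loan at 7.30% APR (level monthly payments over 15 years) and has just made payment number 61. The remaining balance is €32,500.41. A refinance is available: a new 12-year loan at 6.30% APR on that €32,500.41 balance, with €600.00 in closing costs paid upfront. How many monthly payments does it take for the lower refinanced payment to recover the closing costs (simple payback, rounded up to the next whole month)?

10 months

Current payment = 42,000 × 7.3%/12 / (1 − (1+0.0060833)^−180) = €384.59.
Refinanced payment = 32,500.41 × 0.0052500 / (1 − (1+0.0052500)^−144) = €322.22.
Monthly savings = €384.59 − €322.22 = €62.37.
Break-even = €600.00 / €62.37 = 9.62 → 10 months.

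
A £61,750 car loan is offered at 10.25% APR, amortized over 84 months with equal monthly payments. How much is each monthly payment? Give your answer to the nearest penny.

£1,033.12

At 10.25% the monthly rate is 0.0085417, so the payment is 61,750 × 0.0085417 / (1 − 1.0085417^−84) = £1,033.12.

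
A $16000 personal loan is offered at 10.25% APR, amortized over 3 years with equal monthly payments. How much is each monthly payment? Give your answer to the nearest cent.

$518.16

At 10.25% the monthly rate is 0.0085417, so the payment is 16,000 × 0.0085417 / (1 − 1.0085417^−36) = $518.16.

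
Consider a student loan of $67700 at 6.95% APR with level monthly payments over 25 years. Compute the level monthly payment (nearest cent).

Monthly rate = 6.95%/12 = 0.0057917; payment = 67,700 × 0.0057917 / (1 − (1+0.0057917)^−300) = $476.33.

$476.33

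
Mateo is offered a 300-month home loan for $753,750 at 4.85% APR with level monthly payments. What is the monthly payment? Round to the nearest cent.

Monthly rate = 4.85%/12 = 0.0040417; payment = 753,750 × 0.0040417 / (1 − (1+0.0040417)^−300) = $4,340.73.

$4,340.73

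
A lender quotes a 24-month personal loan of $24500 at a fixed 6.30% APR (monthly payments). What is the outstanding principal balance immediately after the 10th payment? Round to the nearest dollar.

$14,664

With monthly rate i = 6.3%/12 = 0.0052500, the balance after k of n payments is P · [(1+i)^n − (1+i)^k] / [(1+i)^n − 1].
(1+0.0052500)^24 = 1.13390837 and (1+0.0052500)^10 = 1.05375784, so the balance is 24,500 × (1.13390837 − 1.05375784) / (1.13390837 − 1) = $14,664.42.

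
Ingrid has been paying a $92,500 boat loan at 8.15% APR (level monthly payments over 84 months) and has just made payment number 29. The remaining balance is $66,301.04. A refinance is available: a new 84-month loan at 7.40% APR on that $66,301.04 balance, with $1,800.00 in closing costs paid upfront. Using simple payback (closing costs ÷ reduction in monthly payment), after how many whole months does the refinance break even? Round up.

Current payment = 92,500 × 8.15%/12 / (1 − (1+0.0067917)^−84) = $1,448.65.
Refinanced payment = 66,301.04 × 0.0061667 / (1 − (1+0.0061667)^−84) = $1,013.67.
Monthly savings = $1,448.65 − $1,013.67 = $434.98.
Break-even = $1,800.00 / $434.98 = 4.14 → 5 months.

5 months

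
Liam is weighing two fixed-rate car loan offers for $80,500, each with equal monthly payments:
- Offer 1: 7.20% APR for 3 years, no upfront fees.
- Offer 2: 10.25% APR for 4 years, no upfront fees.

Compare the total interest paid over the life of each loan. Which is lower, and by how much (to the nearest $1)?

Offer 1 by $8,719

Offer 1: monthly rate = 7.2%/12 = 0.0060000; payment = 80,500 × 0.0060000 / (1 − (1+0.0060000)^−36) = $2,492.97.
Total interest on Offer 1 = 36 × $2,492.97 − $80,500 = $9,246.92.
Offer 2: monthly rate = 10.25%/12 = 0.0085417; payment = 80,500 × 0.0085417 / (1 − (1+0.0085417)^−48) = $2,051.37.
Total interest on Offer 2 = 48 × $2,051.37 − $80,500 = $17,965.76.
Offer 1 is lower by $8,718.84.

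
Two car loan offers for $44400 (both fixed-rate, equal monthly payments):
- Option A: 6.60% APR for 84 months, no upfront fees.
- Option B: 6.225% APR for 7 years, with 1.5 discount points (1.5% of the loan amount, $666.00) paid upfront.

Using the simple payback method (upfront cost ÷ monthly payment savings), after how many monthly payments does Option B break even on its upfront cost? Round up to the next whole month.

83 months

Option A: at 6.60% the monthly rate is 0.0055000, so the payment is 44,400 × 0.0055000 / (1 − 1.0055000^−84) = $661.47.
Option B: monthly rate = 6.225%/12 = 0.0051875; payment = 44,400 × 0.0051875 / (1 − (1+0.0051875)^−84) = $653.42.
Monthly savings = $661.47 − $653.42 = $8.05.
Break-even = $666.00 / $8.05 = 82.73 → 83 months.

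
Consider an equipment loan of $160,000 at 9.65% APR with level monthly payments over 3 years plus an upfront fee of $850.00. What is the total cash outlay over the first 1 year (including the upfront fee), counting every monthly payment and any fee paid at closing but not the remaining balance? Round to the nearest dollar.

At 9.65% the monthly rate is 0.0080417, so the payment is 160,000 × 0.0080417 / (1 − 1.0080417^−36) = $5,136.50.
Total outlay = 12 × $5,136.50 + $850.00 = $62,488.00.

$62,488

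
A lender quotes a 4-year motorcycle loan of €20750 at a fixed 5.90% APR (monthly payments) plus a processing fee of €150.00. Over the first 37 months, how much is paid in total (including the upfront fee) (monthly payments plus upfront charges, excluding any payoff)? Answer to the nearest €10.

€18,150

At 5.90% the monthly rate is 0.0049167, so the payment is 20,750 × 0.0049167 / (1 − 1.0049167^−48) = €486.36.
Total outlay = 37 × €486.36 + €150.00 = €18,145.32.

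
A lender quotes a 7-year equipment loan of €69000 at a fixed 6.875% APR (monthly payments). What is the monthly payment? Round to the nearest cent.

€1,037.18

Monthly rate = 6.875%/12 = 0.0057292; payment = 69,000 × 0.0057292 / (1 − (1+0.0057292)^−84) = €1,037.18.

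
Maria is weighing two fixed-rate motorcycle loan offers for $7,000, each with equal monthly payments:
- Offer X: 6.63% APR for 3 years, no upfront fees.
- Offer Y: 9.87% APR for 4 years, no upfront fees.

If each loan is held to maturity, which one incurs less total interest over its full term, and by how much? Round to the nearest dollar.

Offer X: monthly rate = 6.63%/12 = 0.0055250; payment = 7,000 × 0.0055250 / (1 − (1+0.0055250)^−36) = $214.96.
Total interest on Offer X = 36 × $214.96 − $7,000 = $738.56.
Offer Y: at 9.87% the monthly rate is 0.0082250, so the payment is 7,000 × 0.0082250 / (1 − 1.0082250^−48) = $177.10.
Total interest on Offer Y = 48 × $177.10 − $7,000 = $1,500.80.
Offer X is lower by $762.24.

Offer X by $762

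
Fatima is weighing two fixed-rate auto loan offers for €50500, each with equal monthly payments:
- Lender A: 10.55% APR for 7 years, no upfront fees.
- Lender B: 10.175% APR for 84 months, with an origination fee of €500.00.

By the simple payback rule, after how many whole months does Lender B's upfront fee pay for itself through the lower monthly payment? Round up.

51 months

Lender A: monthly rate = 10.55%/12 = 0.0087917; payment = 50,500 × 0.0087917 / (1 − (1+0.0087917)^−84) = €852.78.
Lender B: monthly rate = 10.175%/12 = 0.0084792; payment = 50,500 × 0.0084792 / (1 − (1+0.0084792)^−84) = €842.93.
Monthly savings = €852.78 − €842.93 = €9.85.
Break-even = €500.00 / €9.85 = 50.76 → 51 months.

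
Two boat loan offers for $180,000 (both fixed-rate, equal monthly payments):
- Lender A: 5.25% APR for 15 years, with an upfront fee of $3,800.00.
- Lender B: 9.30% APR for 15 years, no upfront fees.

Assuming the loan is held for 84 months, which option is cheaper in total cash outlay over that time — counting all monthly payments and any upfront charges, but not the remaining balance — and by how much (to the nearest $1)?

Lender A: monthly rate = 5.25%/12 = 0.0043750; payment = 180,000 × 0.0043750 / (1 − (1+0.0043750)^−180) = $1,446.98.
Lender B: at 9.30% the monthly rate is 0.0077500, so the payment is 180,000 × 0.0077500 / (1 − 1.0077500^−180) = $1,857.94.
Over 84 months: Lender A costs 84 × $1,446.98 + $3,800.00 = $125,346.32; Lender B costs 84 × $1,857.94 = $156,066.96.
Lender A is cheaper by $156,066.96 − $125,346.32 = $30,720.64.

Lender A by $30,721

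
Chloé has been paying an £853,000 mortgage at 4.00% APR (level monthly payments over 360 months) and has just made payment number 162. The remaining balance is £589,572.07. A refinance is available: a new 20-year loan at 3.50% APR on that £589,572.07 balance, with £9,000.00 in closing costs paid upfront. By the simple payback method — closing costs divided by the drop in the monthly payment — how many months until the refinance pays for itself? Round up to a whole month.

14 months

Current payment = 853,000 × 4%/12 / (1 − (1+0.0033333)^−360) = £4,072.35.
Refinanced payment = 589,572.07 × 0.0029167 / (1 − (1+0.0029167)^−240) = £3,419.28.
Monthly savings = £4,072.35 − £3,419.28 = £653.07.
Break-even = £9,000.00 / £653.07 = 13.78 → 14 months.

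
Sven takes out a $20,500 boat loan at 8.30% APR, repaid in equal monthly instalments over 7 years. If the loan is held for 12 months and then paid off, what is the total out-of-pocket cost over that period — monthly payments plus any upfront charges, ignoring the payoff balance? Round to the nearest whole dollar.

$3,871

Monthly rate = 8.3%/12 = 0.0069167; payment = 20,500 × 0.0069167 / (1 − (1+0.0069167)^−84) = $322.59.
Total outlay = 12 × $322.59 = $3,871.08.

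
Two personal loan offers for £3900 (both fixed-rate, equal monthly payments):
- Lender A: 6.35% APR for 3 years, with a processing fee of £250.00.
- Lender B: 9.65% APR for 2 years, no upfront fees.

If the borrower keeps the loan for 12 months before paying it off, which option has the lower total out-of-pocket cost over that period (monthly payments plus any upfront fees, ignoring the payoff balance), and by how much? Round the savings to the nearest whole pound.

Lender A by £471

Lender A: monthly rate = 6.35%/12 = 0.0052917; payment = 3,900 × 0.0052917 / (1 − (1+0.0052917)^−36) = £119.27.
Lender B: monthly rate = 9.65%/12 = 0.0080417; payment = 3,900 × 0.0080417 / (1 − (1+0.0080417)^−24) = £179.34.
Over 12 months: Lender A costs 12 × £119.27 + £250.00 = £1,681.24; Lender B costs 12 × £179.34 = £2,152.08.
Lender A is cheaper by £2,152.08 − £1,681.24 = £470.84.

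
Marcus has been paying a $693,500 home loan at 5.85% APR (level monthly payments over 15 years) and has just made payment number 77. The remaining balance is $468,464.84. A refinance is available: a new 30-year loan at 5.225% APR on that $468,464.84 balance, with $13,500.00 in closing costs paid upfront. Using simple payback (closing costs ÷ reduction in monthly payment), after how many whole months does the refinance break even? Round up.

5 months

Current payment = 693,500 × 5.85%/12 / (1 − (1+0.0048750)^−180) = $5,796.10.
Refinanced payment = 468,464.84 × 0.0043542 / (1 − (1+0.0043542)^−360) = $2,579.63.
Monthly savings = $5,796.10 − $2,579.63 = $3,216.47.
Break-even = $13,500.00 / $3,216.47 = 4.20 → 5 months.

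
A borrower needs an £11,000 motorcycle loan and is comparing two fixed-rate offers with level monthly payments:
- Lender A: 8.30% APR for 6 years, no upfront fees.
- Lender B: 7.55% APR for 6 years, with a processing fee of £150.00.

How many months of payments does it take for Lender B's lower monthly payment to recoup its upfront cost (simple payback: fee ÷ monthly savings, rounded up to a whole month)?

Lender A: at 8.30% the monthly rate is 0.0069167, so the payment is 11,000 × 0.0069167 / (1 − 1.0069167^−72) = £194.48.
Lender B: monthly rate = 7.55%/12 = 0.0062917; payment = 11,000 × 0.0062917 / (1 − (1+0.0062917)^−72) = £190.46.
Monthly savings = £194.48 − £190.46 = £4.02.
Break-even = £150.00 / £4.02 = 37.31 → 38 months.

38 months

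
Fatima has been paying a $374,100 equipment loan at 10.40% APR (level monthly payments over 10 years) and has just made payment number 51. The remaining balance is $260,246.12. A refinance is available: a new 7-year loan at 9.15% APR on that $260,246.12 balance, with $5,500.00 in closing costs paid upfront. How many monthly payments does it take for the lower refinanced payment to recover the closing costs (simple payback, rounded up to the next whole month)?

Current payment = 374,100 × 10.4%/12 / (1 − (1+0.0086667)^−120) = $5,026.99.
Refinanced payment = 260,246.12 × 0.0076250 / (1 − (1+0.0076250)^−84) = $4,206.96.
Monthly savings = $5,026.99 − $4,206.96 = $820.03.
Break-even = $5,500.00 / $820.03 = 6.71 → 7 months.

7 months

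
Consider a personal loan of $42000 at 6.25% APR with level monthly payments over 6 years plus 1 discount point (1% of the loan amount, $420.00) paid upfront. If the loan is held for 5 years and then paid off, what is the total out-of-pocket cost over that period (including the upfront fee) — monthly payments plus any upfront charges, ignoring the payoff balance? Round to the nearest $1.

At 6.25% the monthly rate is 0.0052083, so the payment is 42,000 × 0.0052083 / (1 − 1.0052083^−72) = $701.03.
Total outlay = 60 × $701.03 + $420.00 = $42,481.80.

$42,482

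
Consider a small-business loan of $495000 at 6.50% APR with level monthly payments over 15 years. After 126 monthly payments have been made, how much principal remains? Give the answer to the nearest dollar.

$201,415

With monthly rate i = 6.5%/12 = 0.0054167, the balance after k of n payments is P · [(1+i)^n − (1+i)^k] / [(1+i)^n − 1].
(1+0.0054167)^180 = 2.64420082 and (1+0.0054167)^126 = 1.97517739, so the balance is 495,000 × (2.64420082 − 1.97517739) / (2.64420082 − 1) = $201,414.93.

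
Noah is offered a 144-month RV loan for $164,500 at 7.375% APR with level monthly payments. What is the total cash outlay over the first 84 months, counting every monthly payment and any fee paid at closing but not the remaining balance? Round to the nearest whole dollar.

$144,879

Monthly rate = 7.375%/12 = 0.0061458; payment = 164,500 × 0.0061458 / (1 − (1+0.0061458)^−144) = $1,724.75.
Total outlay = 84 × $1,724.75 = $144,879.00.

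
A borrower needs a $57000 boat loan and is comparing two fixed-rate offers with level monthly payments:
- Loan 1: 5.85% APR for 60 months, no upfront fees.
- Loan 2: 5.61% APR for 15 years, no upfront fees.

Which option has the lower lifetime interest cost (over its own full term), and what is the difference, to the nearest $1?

Loan 1 by $18,553

Loan 1: monthly rate = 5.85%/12 = 0.0048750; payment = 57,000 × 0.0048750 / (1 − (1+0.0048750)^−60) = $1,098.00.
Total interest on Loan 1 = 60 × $1,098.00 − $57,000 = $8,880.00.
Loan 2: at 5.61% the monthly rate is 0.0046750, so the payment is 57,000 × 0.0046750 / (1 − 1.0046750^−180) = $469.07.
Total interest on Loan 2 = 180 × $469.07 − $57,000 = $27,432.60.
Loan 1 is lower by $18,552.60.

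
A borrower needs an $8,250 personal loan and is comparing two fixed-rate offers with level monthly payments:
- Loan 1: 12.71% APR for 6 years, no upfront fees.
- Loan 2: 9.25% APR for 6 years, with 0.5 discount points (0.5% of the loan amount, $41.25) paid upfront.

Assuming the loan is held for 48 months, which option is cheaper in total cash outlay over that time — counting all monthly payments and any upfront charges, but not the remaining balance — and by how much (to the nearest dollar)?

Loan 1: monthly rate = 12.71%/12 = 0.0105917; payment = 8,250 × 0.0105917 / (1 − (1+0.0105917)^−72) = $164.35.
Loan 2: monthly rate = 9.25%/12 = 0.0077083; payment = 8,250 × 0.0077083 / (1 − (1+0.0077083)^−72) = $149.74.
Over 48 months: Loan 1 costs 48 × $164.35 = $7,888.80; Loan 2 costs 48 × $149.74 + $41.25 = $7,228.77.
Loan 2 is cheaper by $7,888.80 − $7,228.77 = $660.03.

Loan 2 by $660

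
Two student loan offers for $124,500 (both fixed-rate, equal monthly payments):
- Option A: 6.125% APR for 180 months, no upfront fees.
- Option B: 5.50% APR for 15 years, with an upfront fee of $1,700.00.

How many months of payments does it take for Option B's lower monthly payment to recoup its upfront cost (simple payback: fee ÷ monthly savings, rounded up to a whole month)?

Option A: monthly rate = 6.125%/12 = 0.0051042; payment = 124,500 × 0.0051042 / (1 − (1+0.0051042)^−180) = $1,059.03.
Option B: at 5.50% the monthly rate is 0.0045833, so the payment is 124,500 × 0.0045833 / (1 − 1.0045833^−180) = $1,017.27.
Monthly savings = $1,059.03 − $1,017.27 = $41.76.
Break-even = $1,700.00 / $41.76 = 40.71 → 41 months.

41 months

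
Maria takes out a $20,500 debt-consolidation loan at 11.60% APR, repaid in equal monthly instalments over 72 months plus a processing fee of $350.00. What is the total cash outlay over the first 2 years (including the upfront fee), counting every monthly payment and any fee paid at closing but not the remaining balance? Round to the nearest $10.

$9,870

Monthly rate = 11.6%/12 = 0.0096667; payment = 20,500 × 0.0096667 / (1 − (1+0.0096667)^−72) = $396.53.
Total outlay = 24 × $396.53 + $350.00 = $9,866.72.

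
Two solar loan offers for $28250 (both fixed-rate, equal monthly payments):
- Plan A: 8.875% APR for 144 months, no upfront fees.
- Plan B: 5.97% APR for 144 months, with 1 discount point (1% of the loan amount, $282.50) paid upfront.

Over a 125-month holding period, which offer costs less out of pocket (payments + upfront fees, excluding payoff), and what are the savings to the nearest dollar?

Plan B by $5,251

Plan A: at 8.875% the monthly rate is 0.0073958, so the payment is 28,250 × 0.0073958 / (1 − 1.0073958^−144) = $319.51.
Plan B: at 5.97% the monthly rate is 0.0049750, so the payment is 28,250 × 0.0049750 / (1 − 1.0049750^−144) = $275.24.
Over 125 months: Plan A costs 125 × $319.51 = $39,938.75; Plan B costs 125 × $275.24 + $282.50 = $34,687.50.
Plan B is cheaper by $39,938.75 − $34,687.50 = $5,251.25.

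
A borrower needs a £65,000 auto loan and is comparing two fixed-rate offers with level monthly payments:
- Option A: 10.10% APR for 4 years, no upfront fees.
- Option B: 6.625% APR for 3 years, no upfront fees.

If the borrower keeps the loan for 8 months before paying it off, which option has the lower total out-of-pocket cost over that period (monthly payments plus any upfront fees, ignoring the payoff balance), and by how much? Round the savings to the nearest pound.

Option A by £2,754

Option A: monthly rate = 10.1%/12 = 0.0084167; payment = 65,000 × 0.0084167 / (1 − (1+0.0084167)^−48) = £1,651.69.
Option B: monthly rate = 6.625%/12 = 0.0055208; payment = 65,000 × 0.0055208 / (1 − (1+0.0055208)^−36) = £1,995.89.
Over 8 months: Option A costs 8 × £1,651.69 = £13,213.52; Option B costs 8 × £1,995.89 = £15,967.12.
Option A is cheaper by £15,967.12 − £13,213.52 = £2,753.60.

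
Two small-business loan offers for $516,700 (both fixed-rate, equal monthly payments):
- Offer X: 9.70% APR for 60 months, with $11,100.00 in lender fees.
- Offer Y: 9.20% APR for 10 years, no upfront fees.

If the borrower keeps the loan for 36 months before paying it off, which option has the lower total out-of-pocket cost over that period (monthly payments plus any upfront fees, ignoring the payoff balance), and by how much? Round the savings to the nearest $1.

Offer Y by $165,930

Offer X: monthly rate = 9.7%/12 = 0.0080833; payment = 516,700 × 0.0080833 / (1 − (1+0.0080833)^−60) = $10,902.23.
Offer Y: at 9.20% the monthly rate is 0.0076667, so the payment is 516,700 × 0.0076667 / (1 − 1.0076667^−120) = $6,601.40.
Over 36 months: Offer X costs 36 × $10,902.23 + $11,100.00 = $403,580.28; Offer Y costs 36 × $6,601.40 = $237,650.40.
Offer Y is cheaper by $403,580.28 − $237,650.40 = $165,929.88.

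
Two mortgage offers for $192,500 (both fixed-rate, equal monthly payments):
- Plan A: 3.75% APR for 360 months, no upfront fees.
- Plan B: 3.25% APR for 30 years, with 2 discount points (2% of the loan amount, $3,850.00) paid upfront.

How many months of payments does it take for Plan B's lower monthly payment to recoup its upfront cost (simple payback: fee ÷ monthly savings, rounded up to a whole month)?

72 months

Plan A: monthly rate = 3.75%/12 = 0.0031250; payment = 192,500 × 0.0031250 / (1 − (1+0.0031250)^−360) = $891.50.
Plan B: monthly rate = 3.25%/12 = 0.0027083; payment = 192,500 × 0.0027083 / (1 − (1+0.0027083)^−360) = $837.77.
Monthly savings = $891.50 − $837.77 = $53.73.
Break-even = $3,850.00 / $53.73 = 71.65 → 72 months.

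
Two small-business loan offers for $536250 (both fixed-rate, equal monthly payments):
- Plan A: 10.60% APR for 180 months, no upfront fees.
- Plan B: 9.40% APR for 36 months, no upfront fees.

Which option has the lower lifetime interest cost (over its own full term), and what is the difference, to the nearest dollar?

Plan B by $455,484

Plan A: at 10.60% the monthly rate is 0.0088333, so the payment is 536,250 × 0.0088333 / (1 − 1.0088333^−180) = $5,960.99.
Total interest on Plan A = 180 × $5,960.99 − $536,250 = $536,728.20.
Plan B: monthly rate = 9.4%/12 = 0.0078333; payment = 536,250 × 0.0078333 / (1 − (1+0.0078333)^−36) = $17,152.61.
Total interest on Plan B = 36 × $17,152.61 − $536,250 = $81,243.96.
Plan B is lower by $455,484.24.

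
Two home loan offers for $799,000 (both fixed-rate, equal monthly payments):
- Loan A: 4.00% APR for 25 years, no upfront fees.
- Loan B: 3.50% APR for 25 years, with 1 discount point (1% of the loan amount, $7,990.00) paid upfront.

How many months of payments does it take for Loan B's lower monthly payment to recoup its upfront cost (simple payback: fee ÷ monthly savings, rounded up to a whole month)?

37 months

Loan A: monthly rate = 4%/12 = 0.0033333; payment = 799,000 × 0.0033333 / (1 − (1+0.0033333)^−300) = $4,217.42.
Loan B: at 3.50% the monthly rate is 0.0029167, so the payment is 799,000 × 0.0029167 / (1 − 1.0029167^−300) = $3,999.98.
Monthly savings = $4,217.42 − $3,999.98 = $217.44.
Break-even = $7,990.00 / $217.44 = 36.75 → 37 months.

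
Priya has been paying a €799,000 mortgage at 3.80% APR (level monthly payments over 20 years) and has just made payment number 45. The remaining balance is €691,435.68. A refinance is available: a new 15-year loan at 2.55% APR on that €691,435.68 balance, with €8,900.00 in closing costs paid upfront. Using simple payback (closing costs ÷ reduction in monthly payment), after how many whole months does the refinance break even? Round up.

68 months

Current payment = 799,000 × 3.8%/12 / (1 − (1+0.0031667)^−240) = €4,757.99.
Refinanced payment = 691,435.68 × 0.0021250 / (1 − (1+0.0021250)^−180) = €4,626.71.
Monthly savings = €4,757.99 − €4,626.71 = €131.28.
Break-even = €8,900.00 / €131.28 = 67.79 → 68 months.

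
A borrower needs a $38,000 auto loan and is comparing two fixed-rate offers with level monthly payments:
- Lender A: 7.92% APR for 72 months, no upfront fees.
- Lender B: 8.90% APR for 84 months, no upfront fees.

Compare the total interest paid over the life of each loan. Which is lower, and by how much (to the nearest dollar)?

Lender A by $3,330

Lender A: monthly rate = 7.92%/12 = 0.0066000; payment = 38,000 × 0.0066000 / (1 − (1+0.0066000)^−72) = $664.78.
Total interest on Lender A = 72 × $664.78 − $38,000 = $9,864.16.
Lender B: monthly rate = 8.9%/12 = 0.0074167; payment = 38,000 × 0.0074167 / (1 − (1+0.0074167)^−84) = $609.46.
Total interest on Lender B = 84 × $609.46 − $38,000 = $13,194.64.
Lender A is lower by $3,330.48.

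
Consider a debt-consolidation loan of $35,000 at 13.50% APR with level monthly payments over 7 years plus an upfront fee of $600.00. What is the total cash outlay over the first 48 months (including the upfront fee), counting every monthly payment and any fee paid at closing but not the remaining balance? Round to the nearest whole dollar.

$31,621

At 13.50% the monthly rate is 0.0112500, so the payment is 35,000 × 0.0112500 / (1 − 1.0112500^−84) = $646.27.
Total outlay = 48 × $646.27 + $600.00 = $31,620.96.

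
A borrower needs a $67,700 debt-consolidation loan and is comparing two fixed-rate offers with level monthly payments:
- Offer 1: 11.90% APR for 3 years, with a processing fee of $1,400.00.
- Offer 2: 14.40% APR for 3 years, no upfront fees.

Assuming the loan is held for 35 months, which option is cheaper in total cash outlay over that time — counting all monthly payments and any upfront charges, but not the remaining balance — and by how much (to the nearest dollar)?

Offer 1 by $1,457

Offer 1: monthly rate = 11.9%/12 = 0.0099167; payment = 67,700 × 0.0099167 / (1 − (1+0.0099167)^−36) = $2,245.38.
Offer 2: monthly rate = 14.4%/12 = 0.0120000; payment = 67,700 × 0.0120000 / (1 − (1+0.0120000)^−36) = $2,327.00.
Over 35 months: Offer 1 costs 35 × $2,245.38 + $1,400.00 = $79,988.30; Offer 2 costs 35 × $2,327.00 = $81,445.00.
Offer 1 is cheaper by $81,445.00 − $79,988.30 = $1,456.70.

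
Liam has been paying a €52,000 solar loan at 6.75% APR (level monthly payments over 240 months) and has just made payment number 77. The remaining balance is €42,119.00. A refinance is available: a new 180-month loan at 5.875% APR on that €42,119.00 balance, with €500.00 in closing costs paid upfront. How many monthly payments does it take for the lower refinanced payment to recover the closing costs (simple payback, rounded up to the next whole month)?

Current payment = 52,000 × 6.75%/12 / (1 − (1+0.0056250)^−240) = €395.39.
Refinanced payment = 42,119.00 × 0.0048958 / (1 − (1+0.0048958)^−180) = €352.59.
Monthly savings = €395.39 − €352.59 = €42.80.
Break-even = €500.00 / €42.80 = 11.68 → 12 months.

12 months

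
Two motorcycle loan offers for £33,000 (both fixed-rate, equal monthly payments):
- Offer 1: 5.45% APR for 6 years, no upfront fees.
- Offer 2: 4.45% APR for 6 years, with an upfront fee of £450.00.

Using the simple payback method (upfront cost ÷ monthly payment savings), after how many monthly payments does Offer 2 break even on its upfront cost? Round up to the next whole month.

Offer 1: monthly rate = 5.45%/12 = 0.0045417; payment = 33,000 × 0.0045417 / (1 − (1+0.0045417)^−72) = £538.38.
Offer 2: at 4.45% the monthly rate is 0.0037083, so the payment is 33,000 × 0.0037083 / (1 − 1.0037083^−72) = £523.08.
Monthly savings = £538.38 − £523.08 = £15.30.
Break-even = £450.00 / £15.30 = 29.41 → 30 months.

30 months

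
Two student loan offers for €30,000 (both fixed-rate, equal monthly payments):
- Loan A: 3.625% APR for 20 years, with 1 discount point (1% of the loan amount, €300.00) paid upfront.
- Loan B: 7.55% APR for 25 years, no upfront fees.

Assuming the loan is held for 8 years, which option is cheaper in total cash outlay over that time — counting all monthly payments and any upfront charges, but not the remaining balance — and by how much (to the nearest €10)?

Loan A by €4,190

Loan A: monthly rate = 3.625%/12 = 0.0030208; payment = 30,000 × 0.0030208 / (1 − (1+0.0030208)^−240) = €175.92.
Loan B: at 7.55% the monthly rate is 0.0062917, so the payment is 30,000 × 0.0062917 / (1 − 1.0062917^−300) = €222.67.
Over 96 months: Loan A costs 96 × €175.92 + €300.00 = €17,188.32; Loan B costs 96 × €222.67 = €21,376.32.
Loan A is cheaper by €21,376.32 − €17,188.32 = €4,188.00.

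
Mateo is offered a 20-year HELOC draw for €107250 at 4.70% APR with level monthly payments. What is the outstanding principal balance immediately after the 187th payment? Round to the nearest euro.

With monthly rate i = 4.7%/12 = 0.0039167, the balance after k of n payments is P · [(1+i)^n − (1+i)^k] / [(1+i)^n − 1].
(1+0.0039167)^240 = 2.55528550 and (1+0.0039167)^187 = 2.07712782, so the balance is 107,250 × (2.55528550 − 2.07712782) / (2.55528550 − 1) = €32,972.99.

€32,973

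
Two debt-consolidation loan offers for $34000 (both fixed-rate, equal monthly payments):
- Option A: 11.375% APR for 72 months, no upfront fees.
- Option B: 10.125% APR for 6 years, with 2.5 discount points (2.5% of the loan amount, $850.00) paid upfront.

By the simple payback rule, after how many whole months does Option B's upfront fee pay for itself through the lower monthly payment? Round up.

Option A: monthly rate = 11.375%/12 = 0.0094792; payment = 34,000 × 0.0094792 / (1 − (1+0.0094792)^−72) = $653.71.
Option B: at 10.125% the monthly rate is 0.0084375, so the payment is 34,000 × 0.0084375 / (1 − 1.0084375^−72) = $632.02.
Monthly savings = $653.71 − $632.02 = $21.69.
Break-even = $850.00 / $21.69 = 39.19 → 40 months.

40 months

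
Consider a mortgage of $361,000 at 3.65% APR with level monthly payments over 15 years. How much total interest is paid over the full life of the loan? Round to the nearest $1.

Monthly rate = 3.65%/12 = 0.0030417; payment = 361,000 × 0.0030417 / (1 − (1+0.0030417)^−180) = $2,607.40.
Total paid = 180 × $2,607.40 = $469,332.00; interest = $469,332.00 − $361,000 = $108,332.00.

$108,332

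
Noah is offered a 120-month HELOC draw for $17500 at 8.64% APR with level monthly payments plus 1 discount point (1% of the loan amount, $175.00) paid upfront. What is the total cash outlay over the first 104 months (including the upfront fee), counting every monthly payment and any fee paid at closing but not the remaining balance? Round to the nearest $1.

Monthly rate = 8.64%/12 = 0.0072000; payment = 17,500 × 0.0072000 / (1 − (1+0.0072000)^−120) = $218.29.
Total outlay = 104 × $218.29 + $175.00 = $22,877.16.

$22,877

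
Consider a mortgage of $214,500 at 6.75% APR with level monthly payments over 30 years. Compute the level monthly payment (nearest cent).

Monthly rate = 6.75%/12 = 0.0056250; payment = 214,500 × 0.0056250 / (1 − (1+0.0056250)^−360) = $1,391.24.

$1,391.24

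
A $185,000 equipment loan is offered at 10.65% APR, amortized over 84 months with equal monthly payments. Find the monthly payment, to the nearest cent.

Monthly rate = 10.65%/12 = 0.0088750; payment = 185,000 × 0.0088750 / (1 − (1+0.0088750)^−84) = $3,133.71.

$3,133.71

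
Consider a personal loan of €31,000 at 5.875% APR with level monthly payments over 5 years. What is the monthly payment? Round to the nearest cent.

At 5.875% the monthly rate is 0.0048958, so the payment is 31,000 × 0.0048958 / (1 − 1.0048958^−60) = €597.52.

€597.52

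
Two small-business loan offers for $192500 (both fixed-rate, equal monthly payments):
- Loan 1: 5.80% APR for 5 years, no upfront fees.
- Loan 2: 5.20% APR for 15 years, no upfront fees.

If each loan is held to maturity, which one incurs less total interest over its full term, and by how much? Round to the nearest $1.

Loan 1: monthly rate = 5.8%/12 = 0.0048333; payment = 192,500 × 0.0048333 / (1 − (1+0.0048333)^−60) = $3,703.69.
Total interest on Loan 1 = 60 × $3,703.69 − $192,500 = $29,721.40.
Loan 2: monthly rate = 5.2%/12 = 0.0043333; payment = 192,500 × 0.0043333 / (1 − (1+0.0043333)^−180) = $1,542.41.
Total interest on Loan 2 = 180 × $1,542.41 − $192,500 = $85,133.80.
Loan 1 is lower by $55,412.40.

Loan 1 by $55,412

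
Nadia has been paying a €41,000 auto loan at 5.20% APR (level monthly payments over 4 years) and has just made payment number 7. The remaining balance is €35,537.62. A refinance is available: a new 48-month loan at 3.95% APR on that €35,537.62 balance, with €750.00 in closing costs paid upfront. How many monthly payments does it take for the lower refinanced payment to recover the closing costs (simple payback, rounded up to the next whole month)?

6 months

Current payment = 41,000 × 5.2%/12 / (1 − (1+0.0043333)^−48) = €947.92.
Refinanced payment = 35,537.62 × 0.0032917 / (1 − (1+0.0032917)^−48) = €801.61.
Monthly savings = €947.92 − €801.61 = €146.31.
Break-even = €750.00 / €146.31 = 5.13 → 6 months.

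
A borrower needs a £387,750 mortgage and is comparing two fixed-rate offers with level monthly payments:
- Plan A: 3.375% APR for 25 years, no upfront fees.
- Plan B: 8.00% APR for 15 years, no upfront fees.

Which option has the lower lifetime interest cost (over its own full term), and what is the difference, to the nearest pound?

Plan A: monthly rate = 3.375%/12 = 0.0028125; payment = 387,750 × 0.0028125 / (1 − (1+0.0028125)^−300) = £1,915.27.
Total interest on Plan A = 300 × £1,915.27 − £387,750 = £186,831.00.
Plan B: at 8.00% the monthly rate is 0.0066667, so the payment is 387,750 × 0.0066667 / (1 − 1.0066667^−180) = £3,705.54.
Total interest on Plan B = 180 × £3,705.54 − £387,750 = £279,247.20.
Plan A is lower by £92,416.20.

Plan A by £92,416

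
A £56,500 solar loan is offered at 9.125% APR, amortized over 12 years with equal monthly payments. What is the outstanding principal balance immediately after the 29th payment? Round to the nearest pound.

With monthly rate i = 9.125%/12 = 0.0076042, the balance after k of n payments is P · [(1+i)^n − (1+i)^k] / [(1+i)^n − 1].
(1+0.0076042)^144 = 2.97682622 and (1+0.0076042)^29 = 1.24568630, so the balance is 56,500 × (2.97682622 − 1.24568630) / (2.97682622 − 1) = £49,478.00.

£49,478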